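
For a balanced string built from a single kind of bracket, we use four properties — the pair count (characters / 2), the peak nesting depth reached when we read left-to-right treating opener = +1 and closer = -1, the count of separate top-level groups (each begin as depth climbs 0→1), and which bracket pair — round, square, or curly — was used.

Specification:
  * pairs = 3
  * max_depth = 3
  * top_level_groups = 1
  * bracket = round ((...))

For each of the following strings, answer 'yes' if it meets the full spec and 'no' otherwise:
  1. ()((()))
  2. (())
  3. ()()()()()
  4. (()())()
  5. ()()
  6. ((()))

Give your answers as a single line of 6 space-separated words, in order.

String 1 '()((()))': depth seq [1 0 1 2 3 2 1 0]
  -> pairs=4 depth=3 groups=2 -> no
String 2 '(())': depth seq [1 2 1 0]
  -> pairs=2 depth=2 groups=1 -> no
String 3 '()()()()()': depth seq [1 0 1 0 1 0 1 0 1 0]
  -> pairs=5 depth=1 groups=5 -> no
String 4 '(()())()': depth seq [1 2 1 2 1 0 1 0]
  -> pairs=4 depth=2 groups=2 -> no
String 5 '()()': depth seq [1 0 1 0]
  -> pairs=2 depth=1 groups=2 -> no
String 6 '((()))': depth seq [1 2 3 2 1 0]
  -> pairs=3 depth=3 groups=1 -> yes

Answer: no no no no no yes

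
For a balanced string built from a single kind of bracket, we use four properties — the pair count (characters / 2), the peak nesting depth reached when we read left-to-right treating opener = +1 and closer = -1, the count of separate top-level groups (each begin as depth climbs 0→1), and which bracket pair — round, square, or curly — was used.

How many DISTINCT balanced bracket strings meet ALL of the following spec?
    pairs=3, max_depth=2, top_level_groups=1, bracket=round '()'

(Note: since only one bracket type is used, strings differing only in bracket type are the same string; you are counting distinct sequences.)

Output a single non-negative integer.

Spec: pairs=3 depth=2 groups=1
Count(depth <= 2) = 1
Count(depth <= 1) = 0
Count(depth == 2) = 1 - 0 = 1

Answer: 1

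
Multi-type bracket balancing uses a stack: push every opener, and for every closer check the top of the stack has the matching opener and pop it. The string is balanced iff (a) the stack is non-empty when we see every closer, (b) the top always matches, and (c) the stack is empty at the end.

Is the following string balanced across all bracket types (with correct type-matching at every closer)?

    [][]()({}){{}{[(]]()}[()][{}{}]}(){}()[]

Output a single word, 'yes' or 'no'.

Answer: no

Derivation:
pos 0: push '['; stack = [
pos 1: ']' matches '['; pop; stack = (empty)
pos 2: push '['; stack = [
pos 3: ']' matches '['; pop; stack = (empty)
pos 4: push '('; stack = (
pos 5: ')' matches '('; pop; stack = (empty)
pos 6: push '('; stack = (
pos 7: push '{'; stack = ({
pos 8: '}' matches '{'; pop; stack = (
pos 9: ')' matches '('; pop; stack = (empty)
pos 10: push '{'; stack = {
pos 11: push '{'; stack = {{
pos 12: '}' matches '{'; pop; stack = {
pos 13: push '{'; stack = {{
pos 14: push '['; stack = {{[
pos 15: push '('; stack = {{[(
pos 16: saw closer ']' but top of stack is '(' (expected ')') → INVALID
Verdict: type mismatch at position 16: ']' closes '(' → no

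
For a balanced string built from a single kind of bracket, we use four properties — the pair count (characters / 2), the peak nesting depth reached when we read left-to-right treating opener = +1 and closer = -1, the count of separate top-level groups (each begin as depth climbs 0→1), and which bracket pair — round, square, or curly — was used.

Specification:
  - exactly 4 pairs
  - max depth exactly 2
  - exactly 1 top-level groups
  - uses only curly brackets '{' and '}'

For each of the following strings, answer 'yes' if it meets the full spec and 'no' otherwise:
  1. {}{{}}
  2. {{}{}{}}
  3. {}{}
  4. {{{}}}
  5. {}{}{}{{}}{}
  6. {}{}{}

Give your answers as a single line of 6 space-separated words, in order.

String 1 '{}{{}}': depth seq [1 0 1 2 1 0]
  -> pairs=3 depth=2 groups=2 -> no
String 2 '{{}{}{}}': depth seq [1 2 1 2 1 2 1 0]
  -> pairs=4 depth=2 groups=1 -> yes
String 3 '{}{}': depth seq [1 0 1 0]
  -> pairs=2 depth=1 groups=2 -> no
String 4 '{{{}}}': depth seq [1 2 3 2 1 0]
  -> pairs=3 depth=3 groups=1 -> no
String 5 '{}{}{}{{}}{}': depth seq [1 0 1 0 1 0 1 2 1 0 1 0]
  -> pairs=6 depth=2 groups=5 -> no
String 6 '{}{}{}': depth seq [1 0 1 0 1 0]
  -> pairs=3 depth=1 groups=3 -> no

Answer: no yes no no no no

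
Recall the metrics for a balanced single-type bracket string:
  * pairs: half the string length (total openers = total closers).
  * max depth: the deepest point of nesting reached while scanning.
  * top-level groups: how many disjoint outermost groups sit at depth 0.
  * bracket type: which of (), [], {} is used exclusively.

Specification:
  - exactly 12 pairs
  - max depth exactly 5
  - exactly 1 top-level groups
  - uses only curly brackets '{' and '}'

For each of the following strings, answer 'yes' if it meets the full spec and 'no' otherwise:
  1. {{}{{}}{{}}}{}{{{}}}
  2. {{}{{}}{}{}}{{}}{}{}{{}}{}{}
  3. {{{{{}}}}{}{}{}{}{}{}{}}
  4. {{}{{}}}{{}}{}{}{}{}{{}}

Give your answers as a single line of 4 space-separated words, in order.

String 1 '{{}{{}}{{}}}{}{{{}}}': depth seq [1 2 1 2 3 2 1 2 3 2 1 0 1 0 1 2 3 2 1 0]
  -> pairs=10 depth=3 groups=3 -> no
String 2 '{{}{{}}{}{}}{{}}{}{}{{}}{}{}': depth seq [1 2 1 2 3 2 1 2 1 2 1 0 1 2 1 0 1 0 1 0 1 2 1 0 1 0 1 0]
  -> pairs=14 depth=3 groups=7 -> no
String 3 '{{{{{}}}}{}{}{}{}{}{}{}}': depth seq [1 2 3 4 5 4 3 2 1 2 1 2 1 2 1 2 1 2 1 2 1 2 1 0]
  -> pairs=12 depth=5 groups=1 -> yes
String 4 '{{}{{}}}{{}}{}{}{}{}{{}}': depth seq [1 2 1 2 3 2 1 0 1 2 1 0 1 0 1 0 1 0 1 0 1 2 1 0]
  -> pairs=12 depth=3 groups=7 -> no

Answer: no no yes no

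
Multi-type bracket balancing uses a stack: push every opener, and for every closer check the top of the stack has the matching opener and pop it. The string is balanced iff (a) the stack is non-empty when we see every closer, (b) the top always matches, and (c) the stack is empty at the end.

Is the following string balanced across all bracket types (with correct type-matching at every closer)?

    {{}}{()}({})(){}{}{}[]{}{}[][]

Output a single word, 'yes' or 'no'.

Answer: yes

Derivation:
pos 0: push '{'; stack = {
pos 1: push '{'; stack = {{
pos 2: '}' matches '{'; pop; stack = {
pos 3: '}' matches '{'; pop; stack = (empty)
pos 4: push '{'; stack = {
pos 5: push '('; stack = {(
pos 6: ')' matches '('; pop; stack = {
pos 7: '}' matches '{'; pop; stack = (empty)
pos 8: push '('; stack = (
pos 9: push '{'; stack = ({
pos 10: '}' matches '{'; pop; stack = (
pos 11: ')' matches '('; pop; stack = (empty)
pos 12: push '('; stack = (
pos 13: ')' matches '('; pop; stack = (empty)
pos 14: push '{'; stack = {
pos 15: '}' matches '{'; pop; stack = (empty)
pos 16: push '{'; stack = {
pos 17: '}' matches '{'; pop; stack = (empty)
pos 18: push '{'; stack = {
pos 19: '}' matches '{'; pop; stack = (empty)
pos 20: push '['; stack = [
pos 21: ']' matches '['; pop; stack = (empty)
pos 22: push '{'; stack = {
pos 23: '}' matches '{'; pop; stack = (empty)
pos 24: push '{'; stack = {
pos 25: '}' matches '{'; pop; stack = (empty)
pos 26: push '['; stack = [
pos 27: ']' matches '['; pop; stack = (empty)
pos 28: push '['; stack = [
pos 29: ']' matches '['; pop; stack = (empty)
end: stack empty → VALID
Verdict: properly nested → yes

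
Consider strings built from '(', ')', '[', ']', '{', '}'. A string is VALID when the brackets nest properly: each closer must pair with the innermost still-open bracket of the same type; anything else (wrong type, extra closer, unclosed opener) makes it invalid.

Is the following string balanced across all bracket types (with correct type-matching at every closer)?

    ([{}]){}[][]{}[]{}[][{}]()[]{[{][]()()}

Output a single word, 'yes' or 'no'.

Answer: no

Derivation:
pos 0: push '('; stack = (
pos 1: push '['; stack = ([
pos 2: push '{'; stack = ([{
pos 3: '}' matches '{'; pop; stack = ([
pos 4: ']' matches '['; pop; stack = (
pos 5: ')' matches '('; pop; stack = (empty)
pos 6: push '{'; stack = {
pos 7: '}' matches '{'; pop; stack = (empty)
pos 8: push '['; stack = [
pos 9: ']' matches '['; pop; stack = (empty)
pos 10: push '['; stack = [
pos 11: ']' matches '['; pop; stack = (empty)
pos 12: push '{'; stack = {
pos 13: '}' matches '{'; pop; stack = (empty)
pos 14: push '['; stack = [
pos 15: ']' matches '['; pop; stack = (empty)
pos 16: push '{'; stack = {
pos 17: '}' matches '{'; pop; stack = (empty)
pos 18: push '['; stack = [
pos 19: ']' matches '['; pop; stack = (empty)
pos 20: push '['; stack = [
pos 21: push '{'; stack = [{
pos 22: '}' matches '{'; pop; stack = [
pos 23: ']' matches '['; pop; stack = (empty)
pos 24: push '('; stack = (
pos 25: ')' matches '('; pop; stack = (empty)
pos 26: push '['; stack = [
pos 27: ']' matches '['; pop; stack = (empty)
pos 28: push '{'; stack = {
pos 29: push '['; stack = {[
pos 30: push '{'; stack = {[{
pos 31: saw closer ']' but top of stack is '{' (expected '}') → INVALID
Verdict: type mismatch at position 31: ']' closes '{' → no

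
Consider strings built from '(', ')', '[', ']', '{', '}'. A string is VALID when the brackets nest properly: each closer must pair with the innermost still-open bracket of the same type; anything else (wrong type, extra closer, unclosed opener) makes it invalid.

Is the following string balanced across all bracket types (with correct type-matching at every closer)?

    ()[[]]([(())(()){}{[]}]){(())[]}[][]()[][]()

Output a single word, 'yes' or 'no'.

pos 0: push '('; stack = (
pos 1: ')' matches '('; pop; stack = (empty)
pos 2: push '['; stack = [
pos 3: push '['; stack = [[
pos 4: ']' matches '['; pop; stack = [
pos 5: ']' matches '['; pop; stack = (empty)
pos 6: push '('; stack = (
pos 7: push '['; stack = ([
pos 8: push '('; stack = ([(
pos 9: push '('; stack = ([((
pos 10: ')' matches '('; pop; stack = ([(
pos 11: ')' matches '('; pop; stack = ([
pos 12: push '('; stack = ([(
pos 13: push '('; stack = ([((
pos 14: ')' matches '('; pop; stack = ([(
pos 15: ')' matches '('; pop; stack = ([
pos 16: push '{'; stack = ([{
pos 17: '}' matches '{'; pop; stack = ([
pos 18: push '{'; stack = ([{
pos 19: push '['; stack = ([{[
pos 20: ']' matches '['; pop; stack = ([{
pos 21: '}' matches '{'; pop; stack = ([
pos 22: ']' matches '['; pop; stack = (
pos 23: ')' matches '('; pop; stack = (empty)
pos 24: push '{'; stack = {
pos 25: push '('; stack = {(
pos 26: push '('; stack = {((
pos 27: ')' matches '('; pop; stack = {(
pos 28: ')' matches '('; pop; stack = {
pos 29: push '['; stack = {[
pos 30: ']' matches '['; pop; stack = {
pos 31: '}' matches '{'; pop; stack = (empty)
pos 32: push '['; stack = [
pos 33: ']' matches '['; pop; stack = (empty)
pos 34: push '['; stack = [
pos 35: ']' matches '['; pop; stack = (empty)
pos 36: push '('; stack = (
pos 37: ')' matches '('; pop; stack = (empty)
pos 38: push '['; stack = [
pos 39: ']' matches '['; pop; stack = (empty)
pos 40: push '['; stack = [
pos 41: ']' matches '['; pop; stack = (empty)
pos 42: push '('; stack = (
pos 43: ')' matches '('; pop; stack = (empty)
end: stack empty → VALID
Verdict: properly nested → yes

Answer: yes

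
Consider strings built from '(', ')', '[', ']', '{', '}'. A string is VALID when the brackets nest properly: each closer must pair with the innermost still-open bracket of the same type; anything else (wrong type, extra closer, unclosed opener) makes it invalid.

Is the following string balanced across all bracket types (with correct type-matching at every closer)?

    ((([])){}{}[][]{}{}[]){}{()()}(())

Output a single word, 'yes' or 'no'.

Answer: yes

Derivation:
pos 0: push '('; stack = (
pos 1: push '('; stack = ((
pos 2: push '('; stack = (((
pos 3: push '['; stack = ((([
pos 4: ']' matches '['; pop; stack = (((
pos 5: ')' matches '('; pop; stack = ((
pos 6: ')' matches '('; pop; stack = (
pos 7: push '{'; stack = ({
pos 8: '}' matches '{'; pop; stack = (
pos 9: push '{'; stack = ({
pos 10: '}' matches '{'; pop; stack = (
pos 11: push '['; stack = ([
pos 12: ']' matches '['; pop; stack = (
pos 13: push '['; stack = ([
pos 14: ']' matches '['; pop; stack = (
pos 15: push '{'; stack = ({
pos 16: '}' matches '{'; pop; stack = (
pos 17: push '{'; stack = ({
pos 18: '}' matches '{'; pop; stack = (
pos 19: push '['; stack = ([
pos 20: ']' matches '['; pop; stack = (
pos 21: ')' matches '('; pop; stack = (empty)
pos 22: push '{'; stack = {
pos 23: '}' matches '{'; pop; stack = (empty)
pos 24: push '{'; stack = {
pos 25: push '('; stack = {(
pos 26: ')' matches '('; pop; stack = {
pos 27: push '('; stack = {(
pos 28: ')' matches '('; pop; stack = {
pos 29: '}' matches '{'; pop; stack = (empty)
pos 30: push '('; stack = (
pos 31: push '('; stack = ((
pos 32: ')' matches '('; pop; stack = (
pos 33: ')' matches '('; pop; stack = (empty)
end: stack empty → VALID
Verdict: properly nested → yes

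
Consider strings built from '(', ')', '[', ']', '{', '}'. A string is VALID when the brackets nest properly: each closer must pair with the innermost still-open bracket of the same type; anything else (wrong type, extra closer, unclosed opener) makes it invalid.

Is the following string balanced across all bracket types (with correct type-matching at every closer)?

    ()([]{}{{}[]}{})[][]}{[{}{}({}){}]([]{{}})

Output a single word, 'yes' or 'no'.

Answer: no

Derivation:
pos 0: push '('; stack = (
pos 1: ')' matches '('; pop; stack = (empty)
pos 2: push '('; stack = (
pos 3: push '['; stack = ([
pos 4: ']' matches '['; pop; stack = (
pos 5: push '{'; stack = ({
pos 6: '}' matches '{'; pop; stack = (
pos 7: push '{'; stack = ({
pos 8: push '{'; stack = ({{
pos 9: '}' matches '{'; pop; stack = ({
pos 10: push '['; stack = ({[
pos 11: ']' matches '['; pop; stack = ({
pos 12: '}' matches '{'; pop; stack = (
pos 13: push '{'; stack = ({
pos 14: '}' matches '{'; pop; stack = (
pos 15: ')' matches '('; pop; stack = (empty)
pos 16: push '['; stack = [
pos 17: ']' matches '['; pop; stack = (empty)
pos 18: push '['; stack = [
pos 19: ']' matches '['; pop; stack = (empty)
pos 20: saw closer '}' but stack is empty → INVALID
Verdict: unmatched closer '}' at position 20 → no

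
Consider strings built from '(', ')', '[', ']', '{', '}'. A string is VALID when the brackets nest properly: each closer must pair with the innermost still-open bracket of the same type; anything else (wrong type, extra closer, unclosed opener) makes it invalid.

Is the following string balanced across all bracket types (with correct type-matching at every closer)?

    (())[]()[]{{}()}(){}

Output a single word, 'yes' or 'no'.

Answer: yes

Derivation:
pos 0: push '('; stack = (
pos 1: push '('; stack = ((
pos 2: ')' matches '('; pop; stack = (
pos 3: ')' matches '('; pop; stack = (empty)
pos 4: push '['; stack = [
pos 5: ']' matches '['; pop; stack = (empty)
pos 6: push '('; stack = (
pos 7: ')' matches '('; pop; stack = (empty)
pos 8: push '['; stack = [
pos 9: ']' matches '['; pop; stack = (empty)
pos 10: push '{'; stack = {
pos 11: push '{'; stack = {{
pos 12: '}' matches '{'; pop; stack = {
pos 13: push '('; stack = {(
pos 14: ')' matches '('; pop; stack = {
pos 15: '}' matches '{'; pop; stack = (empty)
pos 16: push '('; stack = (
pos 17: ')' matches '('; pop; stack = (empty)
pos 18: push '{'; stack = {
pos 19: '}' matches '{'; pop; stack = (empty)
end: stack empty → VALID
Verdict: properly nested → yes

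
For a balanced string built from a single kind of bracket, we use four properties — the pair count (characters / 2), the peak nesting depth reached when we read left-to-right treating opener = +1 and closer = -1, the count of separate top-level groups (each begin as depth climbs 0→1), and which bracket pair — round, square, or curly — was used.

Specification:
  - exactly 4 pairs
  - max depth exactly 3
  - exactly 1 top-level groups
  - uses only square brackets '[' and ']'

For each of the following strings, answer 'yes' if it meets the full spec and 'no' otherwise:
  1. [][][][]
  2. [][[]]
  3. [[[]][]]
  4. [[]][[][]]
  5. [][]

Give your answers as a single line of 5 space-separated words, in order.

String 1 '[][][][]': depth seq [1 0 1 0 1 0 1 0]
  -> pairs=4 depth=1 groups=4 -> no
String 2 '[][[]]': depth seq [1 0 1 2 1 0]
  -> pairs=3 depth=2 groups=2 -> no
String 3 '[[[]][]]': depth seq [1 2 3 2 1 2 1 0]
  -> pairs=4 depth=3 groups=1 -> yes
String 4 '[[]][[][]]': depth seq [1 2 1 0 1 2 1 2 1 0]
  -> pairs=5 depth=2 groups=2 -> no
String 5 '[][]': depth seq [1 0 1 0]
  -> pairs=2 depth=1 groups=2 -> no

Answer: no no yes no no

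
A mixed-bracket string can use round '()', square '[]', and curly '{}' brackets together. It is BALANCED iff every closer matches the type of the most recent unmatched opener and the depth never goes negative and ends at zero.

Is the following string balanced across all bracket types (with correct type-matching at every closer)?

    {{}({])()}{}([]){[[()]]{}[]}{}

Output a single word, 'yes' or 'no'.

pos 0: push '{'; stack = {
pos 1: push '{'; stack = {{
pos 2: '}' matches '{'; pop; stack = {
pos 3: push '('; stack = {(
pos 4: push '{'; stack = {({
pos 5: saw closer ']' but top of stack is '{' (expected '}') → INVALID
Verdict: type mismatch at position 5: ']' closes '{' → no

Answer: no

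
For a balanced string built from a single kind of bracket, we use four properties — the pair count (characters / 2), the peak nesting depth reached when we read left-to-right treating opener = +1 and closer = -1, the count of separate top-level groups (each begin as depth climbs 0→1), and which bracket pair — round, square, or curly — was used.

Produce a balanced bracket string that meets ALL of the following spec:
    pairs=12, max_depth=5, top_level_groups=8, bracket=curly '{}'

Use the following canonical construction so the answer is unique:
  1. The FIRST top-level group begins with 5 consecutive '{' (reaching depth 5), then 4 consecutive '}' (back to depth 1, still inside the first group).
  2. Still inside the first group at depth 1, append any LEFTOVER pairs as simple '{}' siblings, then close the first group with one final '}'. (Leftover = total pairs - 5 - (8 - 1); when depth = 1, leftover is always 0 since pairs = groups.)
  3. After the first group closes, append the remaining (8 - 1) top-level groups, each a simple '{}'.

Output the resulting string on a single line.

Answer: {{{{{}}}}}{}{}{}{}{}{}{}

Derivation:
Spec: pairs=12 depth=5 groups=8
Leftover pairs = 12 - 5 - (8-1) = 0
First group: deep chain of depth 5 + 0 sibling pairs
Remaining 7 groups: simple '{}' each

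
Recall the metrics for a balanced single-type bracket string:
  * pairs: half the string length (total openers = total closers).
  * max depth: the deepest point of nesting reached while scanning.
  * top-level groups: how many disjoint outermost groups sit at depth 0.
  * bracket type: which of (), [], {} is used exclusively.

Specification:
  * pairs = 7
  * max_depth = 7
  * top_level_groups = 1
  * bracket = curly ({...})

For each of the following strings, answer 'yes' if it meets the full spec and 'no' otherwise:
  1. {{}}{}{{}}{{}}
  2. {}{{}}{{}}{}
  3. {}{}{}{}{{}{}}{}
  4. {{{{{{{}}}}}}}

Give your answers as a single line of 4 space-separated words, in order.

Answer: no no no yes

Derivation:
String 1 '{{}}{}{{}}{{}}': depth seq [1 2 1 0 1 0 1 2 1 0 1 2 1 0]
  -> pairs=7 depth=2 groups=4 -> no
String 2 '{}{{}}{{}}{}': depth seq [1 0 1 2 1 0 1 2 1 0 1 0]
  -> pairs=6 depth=2 groups=4 -> no
String 3 '{}{}{}{}{{}{}}{}': depth seq [1 0 1 0 1 0 1 0 1 2 1 2 1 0 1 0]
  -> pairs=8 depth=2 groups=6 -> no
String 4 '{{{{{{{}}}}}}}': depth seq [1 2 3 4 5 6 7 6 5 4 3 2 1 0]
  -> pairs=7 depth=7 groups=1 -> yes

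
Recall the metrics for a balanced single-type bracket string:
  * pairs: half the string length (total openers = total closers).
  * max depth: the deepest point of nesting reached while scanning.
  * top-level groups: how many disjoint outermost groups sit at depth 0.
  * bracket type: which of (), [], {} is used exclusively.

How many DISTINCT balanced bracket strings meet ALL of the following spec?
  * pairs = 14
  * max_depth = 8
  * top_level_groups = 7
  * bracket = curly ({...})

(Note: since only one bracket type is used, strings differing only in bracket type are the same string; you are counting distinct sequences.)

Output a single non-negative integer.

Answer: 7

Derivation:
Spec: pairs=14 depth=8 groups=7
Count(depth <= 8) = 38760
Count(depth <= 7) = 38753
Count(depth == 8) = 38760 - 38753 = 7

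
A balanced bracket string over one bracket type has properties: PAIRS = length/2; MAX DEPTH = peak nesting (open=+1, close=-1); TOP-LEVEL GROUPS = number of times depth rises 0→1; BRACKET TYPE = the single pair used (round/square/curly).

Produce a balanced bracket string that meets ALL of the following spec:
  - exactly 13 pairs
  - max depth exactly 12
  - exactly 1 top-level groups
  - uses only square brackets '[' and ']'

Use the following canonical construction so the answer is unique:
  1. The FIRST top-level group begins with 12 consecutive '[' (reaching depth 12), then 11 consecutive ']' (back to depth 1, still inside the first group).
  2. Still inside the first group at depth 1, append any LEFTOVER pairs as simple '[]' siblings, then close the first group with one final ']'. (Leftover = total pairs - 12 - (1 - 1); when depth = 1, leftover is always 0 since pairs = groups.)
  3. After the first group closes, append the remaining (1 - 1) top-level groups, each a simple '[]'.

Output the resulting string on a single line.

Answer: [[[[[[[[[[[[]]]]]]]]]]][]]

Derivation:
Spec: pairs=13 depth=12 groups=1
Leftover pairs = 13 - 12 - (1-1) = 1
First group: deep chain of depth 12 + 1 sibling pairs
Remaining 0 groups: simple '[]' each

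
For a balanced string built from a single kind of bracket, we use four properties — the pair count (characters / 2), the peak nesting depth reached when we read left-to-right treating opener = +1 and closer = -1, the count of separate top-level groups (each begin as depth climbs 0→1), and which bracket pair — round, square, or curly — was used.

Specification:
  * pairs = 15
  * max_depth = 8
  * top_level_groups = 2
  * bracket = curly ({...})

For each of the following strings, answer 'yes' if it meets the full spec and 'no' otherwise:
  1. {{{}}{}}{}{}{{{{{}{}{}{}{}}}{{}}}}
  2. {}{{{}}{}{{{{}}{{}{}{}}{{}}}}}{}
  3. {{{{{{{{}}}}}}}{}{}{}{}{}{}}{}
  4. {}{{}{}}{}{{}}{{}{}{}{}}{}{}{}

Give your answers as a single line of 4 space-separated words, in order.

Answer: no no yes no

Derivation:
String 1 '{{{}}{}}{}{}{{{{{}{}{}{}{}}}{{}}}}': depth seq [1 2 3 2 1 2 1 0 1 0 1 0 1 2 3 4 5 4 5 4 5 4 5 4 5 4 3 2 3 4 3 2 1 0]
  -> pairs=17 depth=5 groups=4 -> no
String 2 '{}{{{}}{}{{{{}}{{}{}{}}{{}}}}}{}': depth seq [1 0 1 2 3 2 1 2 1 2 3 4 5 4 3 4 5 4 5 4 5 4 3 4 5 4 3 2 1 0 1 0]
  -> pairs=16 depth=5 groups=3 -> no
String 3 '{{{{{{{{}}}}}}}{}{}{}{}{}{}}{}': depth seq [1 2 3 4 5 6 7 8 7 6 5 4 3 2 1 2 1 2 1 2 1 2 1 2 1 2 1 0 1 0]
  -> pairs=15 depth=8 groups=2 -> yes
String 4 '{}{{}{}}{}{{}}{{}{}{}{}}{}{}{}': depth seq [1 0 1 2 1 2 1 0 1 0 1 2 1 0 1 2 1 2 1 2 1 2 1 0 1 0 1 0 1 0]
  -> pairs=15 depth=2 groups=8 -> no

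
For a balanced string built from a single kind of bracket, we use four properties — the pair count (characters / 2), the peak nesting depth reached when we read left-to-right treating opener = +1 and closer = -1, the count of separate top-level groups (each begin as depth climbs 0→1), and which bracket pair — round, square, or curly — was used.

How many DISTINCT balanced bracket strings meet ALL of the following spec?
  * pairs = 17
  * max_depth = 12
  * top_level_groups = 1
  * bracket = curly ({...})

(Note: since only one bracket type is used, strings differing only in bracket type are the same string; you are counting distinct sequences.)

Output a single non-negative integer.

Answer: 107880

Derivation:
Spec: pairs=17 depth=12 groups=1
Count(depth <= 12) = 35331134
Count(depth <= 11) = 35223254
Count(depth == 12) = 35331134 - 35223254 = 107880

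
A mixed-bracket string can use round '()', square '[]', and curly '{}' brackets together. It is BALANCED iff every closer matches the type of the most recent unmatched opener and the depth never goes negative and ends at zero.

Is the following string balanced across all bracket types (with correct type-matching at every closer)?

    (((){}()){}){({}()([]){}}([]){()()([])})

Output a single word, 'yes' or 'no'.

Answer: no

Derivation:
pos 0: push '('; stack = (
pos 1: push '('; stack = ((
pos 2: push '('; stack = (((
pos 3: ')' matches '('; pop; stack = ((
pos 4: push '{'; stack = (({
pos 5: '}' matches '{'; pop; stack = ((
pos 6: push '('; stack = (((
pos 7: ')' matches '('; pop; stack = ((
pos 8: ')' matches '('; pop; stack = (
pos 9: push '{'; stack = ({
pos 10: '}' matches '{'; pop; stack = (
pos 11: ')' matches '('; pop; stack = (empty)
pos 12: push '{'; stack = {
pos 13: push '('; stack = {(
pos 14: push '{'; stack = {({
pos 15: '}' matches '{'; pop; stack = {(
pos 16: push '('; stack = {((
pos 17: ')' matches '('; pop; stack = {(
pos 18: push '('; stack = {((
pos 19: push '['; stack = {(([
pos 20: ']' matches '['; pop; stack = {((
pos 21: ')' matches '('; pop; stack = {(
pos 22: push '{'; stack = {({
pos 23: '}' matches '{'; pop; stack = {(
pos 24: saw closer '}' but top of stack is '(' (expected ')') → INVALID
Verdict: type mismatch at position 24: '}' closes '(' → no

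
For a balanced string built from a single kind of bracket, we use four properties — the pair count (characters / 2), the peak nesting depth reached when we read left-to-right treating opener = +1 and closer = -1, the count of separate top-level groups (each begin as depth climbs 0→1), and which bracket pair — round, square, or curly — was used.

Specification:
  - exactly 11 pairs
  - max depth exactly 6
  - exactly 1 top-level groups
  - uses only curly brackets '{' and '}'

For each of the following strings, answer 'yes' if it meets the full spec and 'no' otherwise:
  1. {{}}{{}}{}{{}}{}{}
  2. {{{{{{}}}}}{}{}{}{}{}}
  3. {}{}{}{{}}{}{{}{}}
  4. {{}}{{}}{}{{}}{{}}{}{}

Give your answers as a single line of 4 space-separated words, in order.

String 1 '{{}}{{}}{}{{}}{}{}': depth seq [1 2 1 0 1 2 1 0 1 0 1 2 1 0 1 0 1 0]
  -> pairs=9 depth=2 groups=6 -> no
String 2 '{{{{{{}}}}}{}{}{}{}{}}': depth seq [1 2 3 4 5 6 5 4 3 2 1 2 1 2 1 2 1 2 1 2 1 0]
  -> pairs=11 depth=6 groups=1 -> yes
String 3 '{}{}{}{{}}{}{{}{}}': depth seq [1 0 1 0 1 0 1 2 1 0 1 0 1 2 1 2 1 0]
  -> pairs=9 depth=2 groups=6 -> no
String 4 '{{}}{{}}{}{{}}{{}}{}{}': depth seq [1 2 1 0 1 2 1 0 1 0 1 2 1 0 1 2 1 0 1 0 1 0]
  -> pairs=11 depth=2 groups=7 -> no

Answer: no yes no no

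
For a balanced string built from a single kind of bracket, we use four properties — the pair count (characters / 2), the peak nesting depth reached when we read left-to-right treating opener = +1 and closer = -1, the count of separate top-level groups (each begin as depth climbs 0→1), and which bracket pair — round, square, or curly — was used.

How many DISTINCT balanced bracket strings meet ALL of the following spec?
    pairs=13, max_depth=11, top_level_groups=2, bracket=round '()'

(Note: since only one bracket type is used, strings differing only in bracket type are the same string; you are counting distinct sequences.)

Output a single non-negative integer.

Answer: 40

Derivation:
Spec: pairs=13 depth=11 groups=2
Count(depth <= 11) = 208010
Count(depth <= 10) = 207970
Count(depth == 11) = 208010 - 207970 = 40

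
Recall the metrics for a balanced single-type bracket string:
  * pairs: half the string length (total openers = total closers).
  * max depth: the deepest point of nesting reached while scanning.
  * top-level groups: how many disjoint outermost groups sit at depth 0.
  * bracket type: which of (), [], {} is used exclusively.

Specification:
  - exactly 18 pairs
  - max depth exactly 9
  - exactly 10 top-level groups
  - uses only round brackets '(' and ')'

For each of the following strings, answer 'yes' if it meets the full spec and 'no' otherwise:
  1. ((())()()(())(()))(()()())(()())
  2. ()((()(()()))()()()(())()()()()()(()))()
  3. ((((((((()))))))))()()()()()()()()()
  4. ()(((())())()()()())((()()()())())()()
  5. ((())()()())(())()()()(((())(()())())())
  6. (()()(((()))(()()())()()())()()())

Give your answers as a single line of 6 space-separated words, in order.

Answer: no no yes no no no

Derivation:
String 1 '((())()()(())(()))(()()())(()())': depth seq [1 2 3 2 1 2 1 2 1 2 3 2 1 2 3 2 1 0 1 2 1 2 1 2 1 0 1 2 1 2 1 0]
  -> pairs=16 depth=3 groups=3 -> no
String 2 '()((()(()()))()()()(())()()()()()(()))()': depth seq [1 0 1 2 3 2 3 4 3 4 3 2 1 2 1 2 1 2 1 2 3 2 1 2 1 2 1 2 1 2 1 2 1 2 3 2 1 0 1 0]
  -> pairs=20 depth=4 groups=3 -> no
String 3 '((((((((()))))))))()()()()()()()()()': depth seq [1 2 3 4 5 6 7 8 9 8 7 6 5 4 3 2 1 0 1 0 1 0 1 0 1 0 1 0 1 0 1 0 1 0 1 0]
  -> pairs=18 depth=9 groups=10 -> yes
String 4 '()(((())())()()()())((()()()())())()()': depth seq [1 0 1 2 3 4 3 2 3 2 1 2 1 2 1 2 1 2 1 0 1 2 3 2 3 2 3 2 3 2 1 2 1 0 1 0 1 0]
  -> pairs=19 depth=4 groups=5 -> no
String 5 '((())()()())(())()()()(((())(()())())())': depth seq [1 2 3 2 1 2 1 2 1 2 1 0 1 2 1 0 1 0 1 0 1 0 1 2 3 4 3 2 3 4 3 4 3 2 3 2 1 2 1 0]
  -> pairs=20 depth=4 groups=6 -> no
String 6 '(()()(((()))(()()())()()())()()())': depth seq [1 2 1 2 1 2 3 4 5 4 3 2 3 4 3 4 3 4 3 2 3 2 3 2 3 2 1 2 1 2 1 2 1 0]
  -> pairs=17 depth=5 groups=1 -> no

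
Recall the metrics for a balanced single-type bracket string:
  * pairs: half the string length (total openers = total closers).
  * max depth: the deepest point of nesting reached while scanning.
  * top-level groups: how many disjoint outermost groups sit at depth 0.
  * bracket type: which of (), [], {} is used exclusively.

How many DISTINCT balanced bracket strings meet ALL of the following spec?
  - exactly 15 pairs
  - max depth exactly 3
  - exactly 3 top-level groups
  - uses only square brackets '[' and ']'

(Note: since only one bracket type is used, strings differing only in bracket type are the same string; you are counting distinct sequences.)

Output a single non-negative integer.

Answer: 68005

Derivation:
Spec: pairs=15 depth=3 groups=3
Count(depth <= 3) = 68096
Count(depth <= 2) = 91
Count(depth == 3) = 68096 - 91 = 68005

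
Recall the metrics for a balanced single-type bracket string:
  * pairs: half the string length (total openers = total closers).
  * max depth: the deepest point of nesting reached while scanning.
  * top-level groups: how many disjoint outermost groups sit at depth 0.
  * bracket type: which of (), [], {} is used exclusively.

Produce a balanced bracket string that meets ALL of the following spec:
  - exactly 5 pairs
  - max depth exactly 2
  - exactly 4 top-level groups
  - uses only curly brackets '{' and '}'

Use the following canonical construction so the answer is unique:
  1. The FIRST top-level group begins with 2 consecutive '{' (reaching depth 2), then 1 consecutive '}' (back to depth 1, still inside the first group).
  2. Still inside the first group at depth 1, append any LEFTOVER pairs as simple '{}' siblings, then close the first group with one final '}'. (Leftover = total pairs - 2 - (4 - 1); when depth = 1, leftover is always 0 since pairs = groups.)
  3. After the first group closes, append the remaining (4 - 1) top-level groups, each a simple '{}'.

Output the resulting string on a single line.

Spec: pairs=5 depth=2 groups=4
Leftover pairs = 5 - 2 - (4-1) = 0
First group: deep chain of depth 2 + 0 sibling pairs
Remaining 3 groups: simple '{}' each

Answer: {{}}{}{}{}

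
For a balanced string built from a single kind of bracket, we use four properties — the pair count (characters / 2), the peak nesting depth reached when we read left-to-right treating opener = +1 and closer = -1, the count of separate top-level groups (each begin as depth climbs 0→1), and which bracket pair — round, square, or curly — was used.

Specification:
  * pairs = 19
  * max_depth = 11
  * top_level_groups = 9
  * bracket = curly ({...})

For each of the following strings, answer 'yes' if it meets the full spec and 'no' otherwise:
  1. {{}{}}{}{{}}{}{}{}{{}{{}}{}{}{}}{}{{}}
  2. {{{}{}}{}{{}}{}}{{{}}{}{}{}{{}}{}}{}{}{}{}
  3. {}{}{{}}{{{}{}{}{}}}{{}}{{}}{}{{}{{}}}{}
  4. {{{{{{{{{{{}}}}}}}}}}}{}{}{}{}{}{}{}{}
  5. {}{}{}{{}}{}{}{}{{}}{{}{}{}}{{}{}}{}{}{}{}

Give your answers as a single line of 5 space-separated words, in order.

Answer: no no no yes no

Derivation:
String 1 '{{}{}}{}{{}}{}{}{}{{}{{}}{}{}{}}{}{{}}': depth seq [1 2 1 2 1 0 1 0 1 2 1 0 1 0 1 0 1 0 1 2 1 2 3 2 1 2 1 2 1 2 1 0 1 0 1 2 1 0]
  -> pairs=19 depth=3 groups=9 -> no
String 2 '{{{}{}}{}{{}}{}}{{{}}{}{}{}{{}}{}}{}{}{}{}': depth seq [1 2 3 2 3 2 1 2 1 2 3 2 1 2 1 0 1 2 3 2 1 2 1 2 1 2 1 2 3 2 1 2 1 0 1 0 1 0 1 0 1 0]
  -> pairs=21 depth=3 groups=6 -> no
String 3 '{}{}{{}}{{{}{}{}{}}}{{}}{{}}{}{{}{{}}}{}': depth seq [1 0 1 0 1 2 1 0 1 2 3 2 3 2 3 2 3 2 1 0 1 2 1 0 1 2 1 0 1 0 1 2 1 2 3 2 1 0 1 0]
  -> pairs=20 depth=3 groups=9 -> no
String 4 '{{{{{{{{{{{}}}}}}}}}}}{}{}{}{}{}{}{}{}': depth seq [1 2 3 4 5 6 7 8 9 10 11 10 9 8 7 6 5 4 3 2 1 0 1 0 1 0 1 0 1 0 1 0 1 0 1 0 1 0]
  -> pairs=19 depth=11 groups=9 -> yes
String 5 '{}{}{}{{}}{}{}{}{{}}{{}{}{}}{{}{}}{}{}{}{}': depth seq [1 0 1 0 1 0 1 2 1 0 1 0 1 0 1 0 1 2 1 0 1 2 1 2 1 2 1 0 1 2 1 2 1 0 1 0 1 0 1 0 1 0]
  -> pairs=21 depth=2 groups=14 -> no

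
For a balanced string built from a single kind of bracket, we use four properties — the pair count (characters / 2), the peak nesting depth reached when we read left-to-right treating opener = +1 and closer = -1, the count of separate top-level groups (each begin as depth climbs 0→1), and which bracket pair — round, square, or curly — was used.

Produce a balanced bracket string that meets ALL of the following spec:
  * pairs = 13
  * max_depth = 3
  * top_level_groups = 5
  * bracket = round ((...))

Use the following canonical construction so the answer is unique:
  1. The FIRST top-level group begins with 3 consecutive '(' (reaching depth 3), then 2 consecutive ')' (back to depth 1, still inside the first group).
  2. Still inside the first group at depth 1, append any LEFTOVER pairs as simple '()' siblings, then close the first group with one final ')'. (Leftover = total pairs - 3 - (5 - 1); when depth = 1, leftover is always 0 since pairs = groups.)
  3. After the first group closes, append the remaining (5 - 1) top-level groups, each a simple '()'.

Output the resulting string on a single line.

Spec: pairs=13 depth=3 groups=5
Leftover pairs = 13 - 3 - (5-1) = 6
First group: deep chain of depth 3 + 6 sibling pairs
Remaining 4 groups: simple '()' each

Answer: ((())()()()()()())()()()()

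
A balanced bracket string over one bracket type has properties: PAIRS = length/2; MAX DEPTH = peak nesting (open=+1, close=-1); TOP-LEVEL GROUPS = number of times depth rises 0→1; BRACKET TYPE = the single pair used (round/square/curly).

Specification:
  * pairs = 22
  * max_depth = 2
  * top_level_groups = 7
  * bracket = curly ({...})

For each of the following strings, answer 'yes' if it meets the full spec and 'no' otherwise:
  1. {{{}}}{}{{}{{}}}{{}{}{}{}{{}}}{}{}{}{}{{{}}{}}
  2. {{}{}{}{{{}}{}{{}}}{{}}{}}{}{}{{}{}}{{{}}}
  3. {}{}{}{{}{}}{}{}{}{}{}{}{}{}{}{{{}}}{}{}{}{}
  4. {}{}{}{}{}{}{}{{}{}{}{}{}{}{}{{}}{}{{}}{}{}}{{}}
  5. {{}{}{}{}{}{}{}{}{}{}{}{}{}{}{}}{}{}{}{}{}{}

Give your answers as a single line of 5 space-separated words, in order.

String 1 '{{{}}}{}{{}{{}}}{{}{}{}{}{{}}}{}{}{}{}{{{}}{}}': depth seq [1 2 3 2 1 0 1 0 1 2 1 2 3 2 1 0 1 2 1 2 1 2 1 2 1 2 3 2 1 0 1 0 1 0 1 0 1 0 1 2 3 2 1 2 1 0]
  -> pairs=23 depth=3 groups=9 -> no
String 2 '{{}{}{}{{{}}{}{{}}}{{}}{}}{}{}{{}{}}{{{}}}': depth seq [1 2 1 2 1 2 1 2 3 4 3 2 3 2 3 4 3 2 1 2 3 2 1 2 1 0 1 0 1 0 1 2 1 2 1 0 1 2 3 2 1 0]
  -> pairs=21 depth=4 groups=5 -> no
String 3 '{}{}{}{{}{}}{}{}{}{}{}{}{}{}{}{{{}}}{}{}{}{}': depth seq [1 0 1 0 1 0 1 2 1 2 1 0 1 0 1 0 1 0 1 0 1 0 1 0 1 0 1 0 1 0 1 2 3 2 1 0 1 0 1 0 1 0 1 0]
  -> pairs=22 depth=3 groups=18 -> no
String 4 '{}{}{}{}{}{}{}{{}{}{}{}{}{}{}{{}}{}{{}}{}{}}{{}}': depth seq [1 0 1 0 1 0 1 0 1 0 1 0 1 0 1 2 1 2 1 2 1 2 1 2 1 2 1 2 1 2 3 2 1 2 1 2 3 2 1 2 1 2 1 0 1 2 1 0]
  -> pairs=24 depth=3 groups=9 -> no
String 5 '{{}{}{}{}{}{}{}{}{}{}{}{}{}{}{}}{}{}{}{}{}{}': depth seq [1 2 1 2 1 2 1 2 1 2 1 2 1 2 1 2 1 2 1 2 1 2 1 2 1 2 1 2 1 2 1 0 1 0 1 0 1 0 1 0 1 0 1 0]
  -> pairs=22 depth=2 groups=7 -> yes

Answer: no no no no yes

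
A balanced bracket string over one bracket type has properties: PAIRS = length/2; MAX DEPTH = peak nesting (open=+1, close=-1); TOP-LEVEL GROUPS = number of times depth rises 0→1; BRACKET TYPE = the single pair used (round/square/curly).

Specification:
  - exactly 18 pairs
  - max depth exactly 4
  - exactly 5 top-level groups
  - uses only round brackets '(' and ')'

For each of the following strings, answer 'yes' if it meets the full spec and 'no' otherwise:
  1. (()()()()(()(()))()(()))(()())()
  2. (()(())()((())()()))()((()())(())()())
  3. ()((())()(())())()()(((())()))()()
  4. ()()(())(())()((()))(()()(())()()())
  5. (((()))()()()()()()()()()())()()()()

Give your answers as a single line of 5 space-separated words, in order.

Answer: no no no no yes

Derivation:
String 1 '(()()()()(()(()))()(()))(()())()': depth seq [1 2 1 2 1 2 1 2 1 2 3 2 3 4 3 2 1 2 1 2 3 2 1 0 1 2 1 2 1 0 1 0]
  -> pairs=16 depth=4 groups=3 -> no
String 2 '(()(())()((())()()))()((()())(())()())': depth seq [1 2 1 2 3 2 1 2 1 2 3 4 3 2 3 2 3 2 1 0 1 0 1 2 3 2 3 2 1 2 3 2 1 2 1 2 1 0]
  -> pairs=19 depth=4 groups=3 -> no
String 3 '()((())()(())())()()(((())()))()()': depth seq [1 0 1 2 3 2 1 2 1 2 3 2 1 2 1 0 1 0 1 0 1 2 3 4 3 2 3 2 1 0 1 0 1 0]
  -> pairs=17 depth=4 groups=7 -> no
String 4 '()()(())(())()((()))(()()(())()()())': depth seq [1 0 1 0 1 2 1 0 1 2 1 0 1 0 1 2 3 2 1 0 1 2 1 2 1 2 3 2 1 2 1 2 1 2 1 0]
  -> pairs=18 depth=3 groups=7 -> no
String 5 '(((()))()()()()()()()()()())()()()()': depth seq [1 2 3 4 3 2 1 2 1 2 1 2 1 2 1 2 1 2 1 2 1 2 1 2 1 2 1 0 1 0 1 0 1 0 1 0]
  -> pairs=18 depth=4 groups=5 -> yes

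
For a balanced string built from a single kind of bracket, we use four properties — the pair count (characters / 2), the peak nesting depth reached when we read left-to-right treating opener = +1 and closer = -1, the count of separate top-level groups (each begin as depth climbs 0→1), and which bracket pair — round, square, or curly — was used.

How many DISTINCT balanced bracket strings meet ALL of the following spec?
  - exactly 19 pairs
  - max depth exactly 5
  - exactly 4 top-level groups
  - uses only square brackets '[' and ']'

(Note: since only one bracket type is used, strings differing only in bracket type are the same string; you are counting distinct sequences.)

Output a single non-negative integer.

Spec: pairs=19 depth=5 groups=4
Count(depth <= 5) = 101765484
Count(depth <= 4) = 37440396
Count(depth == 5) = 101765484 - 37440396 = 64325088

Answer: 64325088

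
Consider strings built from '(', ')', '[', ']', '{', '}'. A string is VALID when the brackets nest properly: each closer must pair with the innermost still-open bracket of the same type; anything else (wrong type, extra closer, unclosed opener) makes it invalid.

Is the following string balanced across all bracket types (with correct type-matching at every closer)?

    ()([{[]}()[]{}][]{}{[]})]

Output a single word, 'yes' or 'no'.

pos 0: push '('; stack = (
pos 1: ')' matches '('; pop; stack = (empty)
pos 2: push '('; stack = (
pos 3: push '['; stack = ([
pos 4: push '{'; stack = ([{
pos 5: push '['; stack = ([{[
pos 6: ']' matches '['; pop; stack = ([{
pos 7: '}' matches '{'; pop; stack = ([
pos 8: push '('; stack = ([(
pos 9: ')' matches '('; pop; stack = ([
pos 10: push '['; stack = ([[
pos 11: ']' matches '['; pop; stack = ([
pos 12: push '{'; stack = ([{
pos 13: '}' matches '{'; pop; stack = ([
pos 14: ']' matches '['; pop; stack = (
pos 15: push '['; stack = ([
pos 16: ']' matches '['; pop; stack = (
pos 17: push '{'; stack = ({
pos 18: '}' matches '{'; pop; stack = (
pos 19: push '{'; stack = ({
pos 20: push '['; stack = ({[
pos 21: ']' matches '['; pop; stack = ({
pos 22: '}' matches '{'; pop; stack = (
pos 23: ')' matches '('; pop; stack = (empty)
pos 24: saw closer ']' but stack is empty → INVALID
Verdict: unmatched closer ']' at position 24 → no

Answer: no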